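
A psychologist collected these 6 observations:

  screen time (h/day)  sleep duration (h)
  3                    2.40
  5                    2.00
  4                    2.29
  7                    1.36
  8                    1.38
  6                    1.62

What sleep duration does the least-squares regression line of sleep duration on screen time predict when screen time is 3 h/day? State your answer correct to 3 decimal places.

2.432

n = 6, Σx = 33, Σy = 11.05, Σxy = 56.64, Σx² = 199
Sxx = Σx² − (Σx)²/n = 199 − 181.5 = 17.5
Sxy = Σxy − (Σx)(Σy)/n = 56.64 − 60.775 = -4.135
b = Sxy/Sxx = -4.135/17.5 = -0.236286
a = ȳ − b·x̄ = 1.841667 − (-0.236286)·5.5 = 3.141238
ŷ(3) = a + b·3 = 3.141238 + (-0.236286)·3 = 2.432381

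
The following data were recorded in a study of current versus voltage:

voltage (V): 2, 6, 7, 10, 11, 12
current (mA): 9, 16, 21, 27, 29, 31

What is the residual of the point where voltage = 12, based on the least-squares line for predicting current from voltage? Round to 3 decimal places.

-0.195

n = 6, Σx = 48, Σy = 133, Σxy = 1222, Σx² = 454
Sxx = Σx² − (Σx)²/n = 454 − 384 = 70
Sxy = Σxy − (Σx)(Σy)/n = 1222 − 1064 = 158
b = Sxy/Sxx = 158/70 = 2.257143
a = ȳ − b·x̄ = 22.166667 − 2.257143·8 = 4.109524
ŷ(12) = 4.109524 + 2.257143·12 = 31.195238
residual = y − ŷ = 31 − 31.195238 = -0.195238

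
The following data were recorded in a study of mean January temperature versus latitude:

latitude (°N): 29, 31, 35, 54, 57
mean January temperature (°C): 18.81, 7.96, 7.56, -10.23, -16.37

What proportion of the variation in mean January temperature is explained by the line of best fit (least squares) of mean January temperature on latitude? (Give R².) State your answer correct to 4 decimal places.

0.9485

n = 5, Σx = 206, Σy = 7.73, Σxy = -428.66, Σx² = 9192, Σy² = 846.9611
Sxx = Σx² − (Σx)²/n = 9192 − 8487.2 = 704.8
Sxy = Σxy − (Σx)(Σy)/n = -428.66 − 318.476 = -747.136
Syy = Σy² − (Σy)²/n = 846.9611 − 11.95058 = 835.01052
R² = Sxy²/(Sxx·Syy) = (-747.136)²/(704.8·835.01052) = 0.948509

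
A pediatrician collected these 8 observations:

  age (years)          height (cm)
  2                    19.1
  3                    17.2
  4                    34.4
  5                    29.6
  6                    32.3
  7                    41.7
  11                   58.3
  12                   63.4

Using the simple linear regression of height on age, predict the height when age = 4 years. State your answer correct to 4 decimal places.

n = 8, Σx = 50, Σy = 296, Σxy = 2263.2, Σx² = 404
Sxx = Σx² − (Σx)²/n = 404 − 312.5 = 91.5
Sxy = Σxy − (Σx)(Σy)/n = 2263.2 − 1850 = 413.2
b = Sxy/Sxx = 413.2/91.5 = 4.515847
a = ȳ − b·x̄ = 37 − 4.515847·6.25 = 8.775956
ŷ(4) = a + b·4 = 8.775956 + 4.515847·4 = 26.839344

26.8393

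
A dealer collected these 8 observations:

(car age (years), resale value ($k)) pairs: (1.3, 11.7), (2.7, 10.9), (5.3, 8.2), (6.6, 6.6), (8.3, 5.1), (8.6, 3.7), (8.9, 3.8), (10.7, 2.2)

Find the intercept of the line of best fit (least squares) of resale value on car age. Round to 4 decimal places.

n = 8, Σx = 52.4, Σy = 52.2, Σxy = 263.17, Σx² = 417.18
Sxx = Σx² − (Σx)²/n = 417.18 − 343.22 = 73.96
Sxy = Σxy − (Σx)(Σy)/n = 263.17 − 341.91 = -78.74
b = Sxy/Sxx = -78.74/73.96 = -1.064630
a = ȳ − b·x̄ = 6.525 − (-1.064630)·6.55 = 13.498323

13.4983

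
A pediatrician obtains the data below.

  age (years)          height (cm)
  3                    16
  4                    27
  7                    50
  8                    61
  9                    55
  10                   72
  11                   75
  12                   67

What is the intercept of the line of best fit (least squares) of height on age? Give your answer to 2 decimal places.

2.43

n = 8, Σx = 64, Σy = 423, Σxy = 3838, Σx² = 584
Sxx = Σx² − (Σx)²/n = 584 − 512 = 72
Sxy = Σxy − (Σx)(Σy)/n = 3838 − 3384 = 454
b = Sxy/Sxx = 454/72 = 6.305556
a = ȳ − b·x̄ = 52.875 − 6.305556·8 = 2.430556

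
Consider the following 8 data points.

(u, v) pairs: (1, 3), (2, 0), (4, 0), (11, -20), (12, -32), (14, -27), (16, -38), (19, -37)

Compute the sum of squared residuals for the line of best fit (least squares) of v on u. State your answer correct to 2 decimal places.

n = 8, Σx = 79, Σy = -151, Σxy = -2290, Σx² = 1099, Σy² = 4975
Sxx = Σx² − (Σx)²/n = 1099 − 780.125 = 318.875
Sxy = Σxy − (Σx)(Σy)/n = -2290 − (-1491.125) = -798.875
Syy = Σy² − (Σy)²/n = 4975 − 2850.125 = 2124.875
b = Sxy/Sxx = -798.875/318.875 = -2.505292
SSE = Syy − b·Sxy = 2124.875 − (-2.505292)·(-798.875) = 123.459820

123.46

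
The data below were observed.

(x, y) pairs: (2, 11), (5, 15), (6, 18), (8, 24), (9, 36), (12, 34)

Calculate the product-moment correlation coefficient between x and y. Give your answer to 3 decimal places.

0.919

n = 6, Σx = 42, Σy = 138, Σxy = 1129, Σx² = 354, Σy² = 3698
Sxx = Σx² − (Σx)²/n = 354 − 294 = 60
Sxy = Σxy − (Σx)(Σy)/n = 1129 − 966 = 163
Syy = Σy² − (Σy)²/n = 3698 − 3174 = 524
r = Sxy/√(Sxx·Syy) = 163/√(31440) = 163/177.313282 = 0.919277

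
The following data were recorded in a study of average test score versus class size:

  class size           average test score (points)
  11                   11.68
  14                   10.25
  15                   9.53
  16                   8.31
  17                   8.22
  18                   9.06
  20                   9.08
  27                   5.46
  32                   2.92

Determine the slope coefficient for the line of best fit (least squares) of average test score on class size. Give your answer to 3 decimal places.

n = 9, Σx = 170, Σy = 74.51, Σxy = 1273.17, Σx² = 3564
Sxx = Σx² − (Σx)²/n = 3564 − 3211.111111 = 352.888889
Sxy = Σxy − (Σx)(Σy)/n = 1273.17 − 1407.411111 = -134.241111
b = Sxy/Sxx = -134.241111/352.888889 = -0.380406

-0.380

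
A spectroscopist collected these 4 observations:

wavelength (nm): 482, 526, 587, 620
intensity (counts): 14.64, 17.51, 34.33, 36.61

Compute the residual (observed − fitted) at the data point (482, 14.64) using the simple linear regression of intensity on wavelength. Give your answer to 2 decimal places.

n = 4, Σx = 2215, Σy = 103.09, Σxy = 59116.65, Σx² = 1237969
Sxx = Σx² − (Σx)²/n = 1237969 − 1226556.25 = 11412.75
Sxy = Σxy − (Σx)(Σy)/n = 59116.65 − 57086.0875 = 2030.5625
b = Sxy/Sxx = 2030.5625/11412.75 = 0.177921
a = ȳ − b·x̄ = 25.7725 − 0.177921·553.75 = -72.750992
ŷ(482) = -72.750992 + 0.177921·482 = 13.006702
residual = y − ŷ = 14.64 − 13.006702 = 1.633298

1.63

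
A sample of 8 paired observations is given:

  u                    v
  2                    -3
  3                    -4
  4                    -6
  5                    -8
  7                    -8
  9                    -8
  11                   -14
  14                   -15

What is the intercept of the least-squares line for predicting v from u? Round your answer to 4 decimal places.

n = 8, Σx = 55, Σy = -66, Σxy = -574, Σx² = 501
Sxx = Σx² − (Σx)²/n = 501 − 378.125 = 122.875
Sxy = Σxy − (Σx)(Σy)/n = -574 − (-453.75) = -120.25
b = Sxy/Sxx = -120.25/122.875 = -0.978637
a = ȳ − b·x̄ = -8.25 − (-0.978637)·6.875 = -1.521872

-1.5219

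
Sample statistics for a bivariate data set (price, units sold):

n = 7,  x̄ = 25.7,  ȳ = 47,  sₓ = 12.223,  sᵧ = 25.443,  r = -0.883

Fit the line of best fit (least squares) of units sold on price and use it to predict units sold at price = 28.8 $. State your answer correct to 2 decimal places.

41.30

b = r · sᵧ/sₓ = -0.883 · 25.443/12.223 = -1.838024
a = ȳ − b·x̄ = 47 − (-1.838024)·25.7 = 94.237220
ŷ(28.8) = a + b·28.8 = 94.237220 + (-1.838024)·28.8 = 41.302125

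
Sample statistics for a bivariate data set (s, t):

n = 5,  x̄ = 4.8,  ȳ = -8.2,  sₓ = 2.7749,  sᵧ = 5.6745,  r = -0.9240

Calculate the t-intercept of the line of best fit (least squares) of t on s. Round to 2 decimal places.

0.87

b = r · sᵧ/sₓ = -0.924 · 5.6745/2.7749 = -1.889523
a = ȳ − b·x̄ = -8.2 − (-1.889523)·4.8 = 0.869711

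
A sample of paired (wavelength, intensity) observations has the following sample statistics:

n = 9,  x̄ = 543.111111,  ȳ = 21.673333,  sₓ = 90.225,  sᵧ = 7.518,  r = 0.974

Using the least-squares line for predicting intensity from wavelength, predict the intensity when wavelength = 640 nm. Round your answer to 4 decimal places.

b = r · sᵧ/sₓ = 0.974 · 7.518/90.225 = 0.081159
a = ȳ − b·x̄ = 21.673333 − 0.081159·543.111111 = -22.404788
ŷ(640) = a + b·640 = -22.404788 + 0.081159·640 = 29.536697

29.5367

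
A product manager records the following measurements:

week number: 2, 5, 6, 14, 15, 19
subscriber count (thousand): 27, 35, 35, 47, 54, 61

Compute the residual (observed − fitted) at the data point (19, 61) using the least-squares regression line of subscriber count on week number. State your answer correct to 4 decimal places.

0.9780

n = 6, Σx = 61, Σy = 259, Σxy = 3066, Σx² = 847
Sxx = Σx² − (Σx)²/n = 847 − 620.166667 = 226.833333
Sxy = Σxy − (Σx)(Σy)/n = 3066 − 2633.166667 = 432.833333
b = Sxy/Sxx = 432.833333/226.833333 = 1.908156
a = ȳ − b·x̄ = 43.166667 − 1.908156·10.166667 = 23.767083
ŷ(19) = 23.767083 + 1.908156·19 = 60.022043
residual = y − ŷ = 61 − 60.022043 = 0.977957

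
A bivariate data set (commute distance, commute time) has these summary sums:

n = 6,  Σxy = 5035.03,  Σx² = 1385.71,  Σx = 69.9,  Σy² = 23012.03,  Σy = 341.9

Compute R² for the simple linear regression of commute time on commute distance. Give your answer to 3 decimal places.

Sxx = Σx² − (Σx)²/n = 1385.71 − 814.335 = 571.375
Sxy = Σxy − (Σx)(Σy)/n = 5035.03 − 3983.135 = 1051.895
Syy = Σy² − (Σy)²/n = 23012.03 − 19482.601667 = 3529.428333
R² = Sxy²/(Sxx·Syy) = (1051.895)²/(571.375·3529.428333) = 0.548680

0.549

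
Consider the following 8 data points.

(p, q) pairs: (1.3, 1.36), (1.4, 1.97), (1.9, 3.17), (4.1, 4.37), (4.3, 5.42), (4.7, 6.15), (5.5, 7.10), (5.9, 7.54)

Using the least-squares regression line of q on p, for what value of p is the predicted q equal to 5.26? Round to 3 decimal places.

n = 8, Σx = 29.1, Σy = 37.08, Σxy = 164.213, Σx² = 129.71
Sxx = Σx² − (Σx)²/n = 129.71 − 105.85125 = 23.85875
Sxy = Σxy − (Σx)(Σy)/n = 164.213 − 134.8785 = 29.3345
b = Sxy/Sxx = 29.3345/23.85875 = 1.229507
a = ȳ − b·x̄ = 4.635 − 1.229507·3.6375 = 0.162668
Set a + b·x = 5.26: x = (5.26 − 0.162668) / 1.229507 = 4.145834

4.146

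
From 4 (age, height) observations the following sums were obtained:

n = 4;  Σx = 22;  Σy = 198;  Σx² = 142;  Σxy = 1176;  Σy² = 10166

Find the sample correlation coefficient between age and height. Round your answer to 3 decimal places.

Sxx = Σx² − (Σx)²/n = 142 − 121 = 21
Sxy = Σxy − (Σx)(Σy)/n = 1176 − 1089 = 87
Syy = Σy² − (Σy)²/n = 10166 − 9801 = 365
r = Sxy/√(Sxx·Syy) = 87/√(7665) = 87/87.549986 = 0.993718

0.994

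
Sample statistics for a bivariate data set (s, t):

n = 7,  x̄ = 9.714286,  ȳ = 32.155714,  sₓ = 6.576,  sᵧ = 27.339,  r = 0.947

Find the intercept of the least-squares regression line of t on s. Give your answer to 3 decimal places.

-6.090

b = r · sᵧ/sₓ = 0.947 · 27.339/6.576 = 3.937049
a = ȳ − b·x̄ = 32.155714 − 3.937049·9.714286 = -6.089904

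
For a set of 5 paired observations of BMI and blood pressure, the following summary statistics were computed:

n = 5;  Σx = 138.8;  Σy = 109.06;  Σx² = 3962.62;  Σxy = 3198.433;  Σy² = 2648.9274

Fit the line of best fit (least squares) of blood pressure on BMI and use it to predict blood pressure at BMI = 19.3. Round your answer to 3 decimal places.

Sxx = Σx² − (Σx)²/n = 3962.62 − 3853.088 = 109.532
Sxy = Σxy − (Σx)(Σy)/n = 3198.433 − 3027.5056 = 170.9274
b = Sxy/Sxx = 170.9274/109.532 = 1.560525
a = ȳ − b·x̄ = 21.812 − 1.560525·27.76 = -21.508168
ŷ(19.3) = a + b·19.3 = -21.508168 + 1.560525·19.3 = 8.609960

8.610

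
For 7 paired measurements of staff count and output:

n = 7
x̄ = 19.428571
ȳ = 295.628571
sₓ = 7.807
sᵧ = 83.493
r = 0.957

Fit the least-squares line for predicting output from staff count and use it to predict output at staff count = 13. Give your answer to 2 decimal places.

229.83

b = r · sᵧ/sₓ = 0.957 · 83.493/7.807 = 10.234764
a = ȳ − b·x̄ = 295.628571 − 10.234764·19.428571 = 96.781736
ŷ(13) = a + b·13 = 96.781736 + 10.234764·13 = 229.833665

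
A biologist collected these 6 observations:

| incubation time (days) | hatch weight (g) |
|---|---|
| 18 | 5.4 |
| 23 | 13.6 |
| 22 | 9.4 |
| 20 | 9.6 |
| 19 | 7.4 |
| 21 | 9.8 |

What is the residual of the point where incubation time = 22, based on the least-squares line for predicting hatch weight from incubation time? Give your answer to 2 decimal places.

-1.82

n = 6, Σx = 123, Σy = 55.2, Σxy = 1155.2, Σx² = 2539
Sxx = Σx² − (Σx)²/n = 2539 − 2521.5 = 17.5
Sxy = Σxy − (Σx)(Σy)/n = 1155.2 − 1131.6 = 23.6
b = Sxy/Sxx = 23.6/17.5 = 1.348571
a = ȳ − b·x̄ = 9.2 − 1.348571·20.5 = -18.445714
ŷ(22) = -18.445714 + 1.348571·22 = 11.222857
residual = y − ŷ = 9.4 − 11.222857 = -1.822857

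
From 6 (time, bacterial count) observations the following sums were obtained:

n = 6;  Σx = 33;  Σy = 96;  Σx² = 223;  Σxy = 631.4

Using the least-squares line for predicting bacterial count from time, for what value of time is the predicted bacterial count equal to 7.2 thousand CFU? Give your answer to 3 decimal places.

Sxx = Σx² − (Σx)²/n = 223 − 181.5 = 41.5
Sxy = Σxy − (Σx)(Σy)/n = 631.4 − 528 = 103.4
b = Sxy/Sxx = 103.4/41.5 = 2.491566
a = ȳ − b·x̄ = 16 − 2.491566·5.5 = 2.296386
Set a + b·x = 7.2: x = (7.2 − 2.296386) / 2.491566 = 1.968085

1.968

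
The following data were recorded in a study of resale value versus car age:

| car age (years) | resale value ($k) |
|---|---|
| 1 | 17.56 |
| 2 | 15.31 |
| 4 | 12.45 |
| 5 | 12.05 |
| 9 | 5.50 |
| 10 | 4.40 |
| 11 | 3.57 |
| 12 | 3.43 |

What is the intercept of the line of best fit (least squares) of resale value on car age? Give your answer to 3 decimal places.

n = 8, Σx = 54, Σy = 74.27, Σxy = 332.16, Σx² = 492
Sxx = Σx² − (Σx)²/n = 492 − 364.5 = 127.5
Sxy = Σxy − (Σx)(Σy)/n = 332.16 − 501.3225 = -169.1625
b = Sxy/Sxx = -169.1625/127.5 = -1.326765
a = ȳ − b·x̄ = 9.28375 − (-1.326765)·6.75 = 18.239412

18.239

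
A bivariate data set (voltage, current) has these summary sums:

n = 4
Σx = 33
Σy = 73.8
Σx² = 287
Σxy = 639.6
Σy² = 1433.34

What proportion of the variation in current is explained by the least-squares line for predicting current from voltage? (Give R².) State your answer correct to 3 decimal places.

Sxx = Σx² − (Σx)²/n = 287 − 272.25 = 14.75
Sxy = Σxy − (Σx)(Σy)/n = 639.6 − 608.85 = 30.75
Syy = Σy² − (Σy)²/n = 1433.34 − 1361.61 = 71.73
R² = Sxy²/(Sxx·Syy) = (30.75)²/(14.75·71.73) = 0.893712

0.894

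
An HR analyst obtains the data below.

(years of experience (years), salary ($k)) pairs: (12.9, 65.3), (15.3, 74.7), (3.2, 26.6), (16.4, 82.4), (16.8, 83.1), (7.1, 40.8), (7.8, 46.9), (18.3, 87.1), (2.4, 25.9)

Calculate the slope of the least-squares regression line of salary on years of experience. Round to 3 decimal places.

n = 9, Σx = 100.2, Σy = 532.8, Σxy = 7129.43, Σx² = 1413.84
Sxx = Σx² − (Σx)²/n = 1413.84 − 1115.56 = 298.28
Sxy = Σxy − (Σx)(Σy)/n = 7129.43 − 5931.84 = 1197.59
b = Sxy/Sxx = 1197.59/298.28 = 4.014986

4.015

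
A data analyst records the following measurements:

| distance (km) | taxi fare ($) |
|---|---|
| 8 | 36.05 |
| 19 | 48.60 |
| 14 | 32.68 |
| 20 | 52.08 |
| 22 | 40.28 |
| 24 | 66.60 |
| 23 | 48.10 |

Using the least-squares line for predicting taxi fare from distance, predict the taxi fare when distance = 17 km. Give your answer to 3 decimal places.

n = 7, Σx = 130, Σy = 324.39, Σxy = 6301.78, Σx² = 2610
Sxx = Σx² − (Σx)²/n = 2610 − 2414.285714 = 195.714286
Sxy = Σxy − (Σx)(Σy)/n = 6301.78 − 6024.385714 = 277.394286
b = Sxy/Sxx = 277.394286/195.714286 = 1.417343
a = ȳ − b·x̄ = 46.341429 − 1.417343·18.571429 = 20.019343
ŷ(17) = a + b·17 = 20.019343 + 1.417343·17 = 44.114175

44.114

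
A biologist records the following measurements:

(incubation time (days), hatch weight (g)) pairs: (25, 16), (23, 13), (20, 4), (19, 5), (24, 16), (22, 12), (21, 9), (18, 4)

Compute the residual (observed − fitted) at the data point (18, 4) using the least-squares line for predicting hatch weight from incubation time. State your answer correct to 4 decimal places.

1.1667

n = 8, Σx = 172, Σy = 79, Σxy = 1783, Σx² = 3740
Sxx = Σx² − (Σx)²/n = 3740 − 3698 = 42
Sxy = Σxy − (Σx)(Σy)/n = 1783 − 1698.5 = 84.5
b = Sxy/Sxx = 84.5/42 = 2.011905
a = ȳ − b·x̄ = 9.875 − 2.011905·21.5 = -33.380952
ŷ(18) = -33.380952 + 2.011905·18 = 2.833333
residual = y − ŷ = 4 − 2.833333 = 1.166667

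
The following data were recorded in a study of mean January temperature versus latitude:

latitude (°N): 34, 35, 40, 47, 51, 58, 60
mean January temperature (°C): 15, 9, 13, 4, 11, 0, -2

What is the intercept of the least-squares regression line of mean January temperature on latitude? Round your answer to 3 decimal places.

31.373

n = 7, Σx = 325, Σy = 50, Σxy = 1974, Σx² = 15755
Sxx = Σx² − (Σx)²/n = 15755 − 15089.285714 = 665.714286
Sxy = Σxy − (Σx)(Σy)/n = 1974 − 2321.428571 = -347.428571
b = Sxy/Sxx = -347.428571/665.714286 = -0.521888
a = ȳ − b·x̄ = 7.142857 − (-0.521888)·46.428571 = 31.373391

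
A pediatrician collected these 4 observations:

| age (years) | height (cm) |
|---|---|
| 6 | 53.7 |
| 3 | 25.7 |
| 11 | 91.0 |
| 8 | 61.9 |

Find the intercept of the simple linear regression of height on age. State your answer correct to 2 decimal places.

2.61

n = 4, Σx = 28, Σy = 232.3, Σxy = 1895.5, Σx² = 230
Sxx = Σx² − (Σx)²/n = 230 − 196 = 34
Sxy = Σxy − (Σx)(Σy)/n = 1895.5 − 1626.1 = 269.4
b = Sxy/Sxx = 269.4/34 = 7.923529
a = ȳ − b·x̄ = 58.075 − 7.923529·7 = 2.610294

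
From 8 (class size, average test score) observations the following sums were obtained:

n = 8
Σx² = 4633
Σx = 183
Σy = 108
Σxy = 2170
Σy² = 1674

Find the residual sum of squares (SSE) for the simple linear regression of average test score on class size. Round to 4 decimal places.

Sxx = Σx² − (Σx)²/n = 4633 − 4186.125 = 446.875
Sxy = Σxy − (Σx)(Σy)/n = 2170 − 2470.5 = -300.5
Syy = Σy² − (Σy)²/n = 1674 − 1458 = 216
b = Sxy/Sxx = -300.5/446.875 = -0.672448
SSE = Syy − b·Sxy = 216 − (-0.672448)·(-300.5) = 13.929510

13.9295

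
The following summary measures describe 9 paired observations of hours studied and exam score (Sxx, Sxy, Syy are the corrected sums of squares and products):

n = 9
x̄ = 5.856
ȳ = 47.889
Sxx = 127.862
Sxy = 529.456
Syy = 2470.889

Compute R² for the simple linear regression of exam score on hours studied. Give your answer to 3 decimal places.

R² = Sxy²/(Sxx·Syy) = (529.456)²/(127.862·2470.889) = 0.887289

0.887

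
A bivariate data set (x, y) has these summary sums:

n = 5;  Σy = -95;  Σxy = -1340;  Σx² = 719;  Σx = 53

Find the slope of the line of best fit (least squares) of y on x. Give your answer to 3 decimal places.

Sxx = Σx² − (Σx)²/n = 719 − 561.8 = 157.2
Sxy = Σxy − (Σx)(Σy)/n = -1340 − (-1007) = -333
b = Sxy/Sxx = -333/157.2 = -2.118321

-2.118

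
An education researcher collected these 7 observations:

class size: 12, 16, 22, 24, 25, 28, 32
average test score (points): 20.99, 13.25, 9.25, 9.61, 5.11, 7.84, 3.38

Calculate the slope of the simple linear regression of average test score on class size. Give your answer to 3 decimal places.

-0.795

n = 7, Σx = 159, Σy = 69.43, Σxy = 1353.45, Σx² = 3893
Sxx = Σx² − (Σx)²/n = 3893 − 3611.571429 = 281.428571
Sxy = Σxy − (Σx)(Σy)/n = 1353.45 − 1577.052857 = -223.602857
b = Sxy/Sxx = -223.602857/281.428571 = -0.794528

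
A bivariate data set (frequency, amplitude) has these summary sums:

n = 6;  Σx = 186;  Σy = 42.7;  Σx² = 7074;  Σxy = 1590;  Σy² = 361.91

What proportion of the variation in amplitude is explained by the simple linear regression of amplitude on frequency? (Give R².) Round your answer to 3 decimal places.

0.934

Sxx = Σx² − (Σx)²/n = 7074 − 5766 = 1308
Sxy = Σxy − (Σx)(Σy)/n = 1590 − 1323.7 = 266.3
Syy = Σy² − (Σy)²/n = 361.91 − 303.881667 = 58.028333
R² = Sxy²/(Sxx·Syy) = (266.3)²/(1308·58.028333) = 0.934318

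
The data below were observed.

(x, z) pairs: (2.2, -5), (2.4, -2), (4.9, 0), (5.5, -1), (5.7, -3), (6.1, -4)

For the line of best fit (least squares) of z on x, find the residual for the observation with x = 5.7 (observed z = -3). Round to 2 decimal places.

n = 6, Σx = 26.8, Σy = -15, Σxy = -62.8, Σx² = 134.56
Sxx = Σx² − (Σx)²/n = 134.56 − 119.706667 = 14.853333
Sxy = Σxy − (Σx)(Σy)/n = -62.8 − (-67) = 4.2
b = Sxy/Sxx = 4.2/14.853333 = 0.282765
a = ȳ − b·x̄ = -2.5 − 0.282765·4.466667 = -3.763016
ŷ(5.7) = -3.763016 + 0.282765·5.7 = -2.151257
residual = y − ŷ = -3 − (-2.151257) = -0.848743

-0.85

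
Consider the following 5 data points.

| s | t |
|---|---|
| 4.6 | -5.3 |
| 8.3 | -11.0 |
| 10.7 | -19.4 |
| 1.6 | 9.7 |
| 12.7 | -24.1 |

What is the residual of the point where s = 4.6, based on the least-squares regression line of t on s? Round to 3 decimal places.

n = 5, Σx = 37.9, Σy = -50.1, Σxy = -613.81, Σx² = 368.39
Sxx = Σx² − (Σx)²/n = 368.39 − 287.282 = 81.108
Sxy = Σxy − (Σx)(Σy)/n = -613.81 − (-379.758) = -234.052
b = Sxy/Sxx = -234.052/81.108 = -2.885683
a = ȳ − b·x̄ = -10.02 − (-2.885683)·7.58 = 11.853479
ŷ(4.6) = 11.853479 + (-2.885683)·4.6 = -1.420664
residual = y − ŷ = -5.3 − (-1.420664) = -3.879336

-3.879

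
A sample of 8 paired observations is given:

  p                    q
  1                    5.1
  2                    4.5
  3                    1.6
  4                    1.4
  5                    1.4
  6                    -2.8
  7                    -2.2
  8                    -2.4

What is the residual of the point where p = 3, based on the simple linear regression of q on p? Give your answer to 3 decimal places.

-0.996

n = 8, Σx = 36, Σy = 6.6, Σxy = -19.9, Σx² = 204
Sxx = Σx² − (Σx)²/n = 204 − 162 = 42
Sxy = Σxy − (Σx)(Σy)/n = -19.9 − 29.7 = -49.6
b = Sxy/Sxx = -49.6/42 = -1.180952
a = ȳ − b·x̄ = 0.825 − (-1.180952)·4.5 = 6.139286
ŷ(3) = 6.139286 + (-1.180952)·3 = 2.596429
residual = y − ŷ = 1.6 − 2.596429 = -0.996429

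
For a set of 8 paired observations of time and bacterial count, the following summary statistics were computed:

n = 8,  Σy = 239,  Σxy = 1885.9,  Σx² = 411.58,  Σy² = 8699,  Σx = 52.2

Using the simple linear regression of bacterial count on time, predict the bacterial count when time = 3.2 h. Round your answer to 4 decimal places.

14.5828

Sxx = Σx² − (Σx)²/n = 411.58 − 340.605 = 70.975
Sxy = Σxy − (Σx)(Σy)/n = 1885.9 − 1559.475 = 326.425
b = Sxy/Sxx = 326.425/70.975 = 4.599155
a = ȳ − b·x̄ = 29.875 − 4.599155·6.525 = -0.134484
ŷ(3.2) = a + b·3.2 = -0.134484 + 4.599155·3.2 = 14.582811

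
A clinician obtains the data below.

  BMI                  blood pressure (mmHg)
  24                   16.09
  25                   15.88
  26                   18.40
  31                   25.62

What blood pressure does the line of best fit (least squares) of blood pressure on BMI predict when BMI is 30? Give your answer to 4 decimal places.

n = 4, Σx = 106, Σy = 75.99, Σxy = 2055.78, Σx² = 2838
Sxx = Σx² − (Σx)²/n = 2838 − 2809 = 29
Sxy = Σxy − (Σx)(Σy)/n = 2055.78 − 2013.735 = 42.045
b = Sxy/Sxx = 42.045/29 = 1.449828
a = ȳ − b·x̄ = 18.9975 − 1.449828·26.5 = -19.422931
ŷ(30) = a + b·30 = -19.422931 + 1.449828·30 = 24.071897

24.0719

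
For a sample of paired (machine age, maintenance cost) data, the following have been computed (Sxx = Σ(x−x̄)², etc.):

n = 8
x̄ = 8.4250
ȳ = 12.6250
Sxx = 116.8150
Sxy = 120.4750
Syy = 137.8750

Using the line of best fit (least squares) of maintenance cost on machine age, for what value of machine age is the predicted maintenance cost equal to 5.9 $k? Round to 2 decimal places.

1.90

b = Sxy/Sxx = 120.475/116.815 = 1.031332
a = ȳ − b·x̄ = 12.625 − 1.031332·8.425 = 3.936031
Set a + b·x = 5.9: x = (5.9 − 3.936031) / 1.031332 = 1.904304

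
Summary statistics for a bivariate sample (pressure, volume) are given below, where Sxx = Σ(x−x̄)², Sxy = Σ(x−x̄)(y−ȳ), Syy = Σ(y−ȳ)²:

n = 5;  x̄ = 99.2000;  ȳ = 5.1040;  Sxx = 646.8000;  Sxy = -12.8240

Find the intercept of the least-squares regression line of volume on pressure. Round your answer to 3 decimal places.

b = Sxy/Sxx = -12.824/646.8 = -0.019827
a = ȳ − b·x̄ = 5.104 − (-0.019827)·99.2 = 7.070823

7.071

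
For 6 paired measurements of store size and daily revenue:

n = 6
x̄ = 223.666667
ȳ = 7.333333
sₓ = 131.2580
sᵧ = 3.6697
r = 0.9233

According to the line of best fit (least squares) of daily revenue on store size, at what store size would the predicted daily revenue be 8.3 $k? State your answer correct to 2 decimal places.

261.11

b = r · sᵧ/sₓ = 0.9233 · 3.6697/131.258 = 0.025814
a = ȳ − b·x̄ = 7.333333 − 0.025814·223.666667 = 1.559704
Set a + b·x = 8.3: x = (8.3 − 1.559704) / 0.025814 = 261.114723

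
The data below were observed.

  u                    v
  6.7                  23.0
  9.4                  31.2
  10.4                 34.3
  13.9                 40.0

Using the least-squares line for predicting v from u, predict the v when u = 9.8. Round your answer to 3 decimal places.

n = 4, Σx = 40.4, Σy = 128.5, Σxy = 1360.1, Σx² = 434.62
Sxx = Σx² − (Σx)²/n = 434.62 − 408.04 = 26.58
Sxy = Σxy − (Σx)(Σy)/n = 1360.1 − 1297.85 = 62.25
b = Sxy/Sxx = 62.25/26.58 = 2.341986
a = ȳ − b·x̄ = 32.125 − 2.341986·10.1 = 8.470937
ŷ(9.8) = a + b·9.8 = 8.470937 + 2.341986·9.8 = 31.422404

31.422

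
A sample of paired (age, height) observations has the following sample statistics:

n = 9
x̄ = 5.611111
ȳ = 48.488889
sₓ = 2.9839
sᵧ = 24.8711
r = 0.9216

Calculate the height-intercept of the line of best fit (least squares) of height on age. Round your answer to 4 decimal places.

5.3864

b = r · sᵧ/sₓ = 0.9216 · 24.8711/2.9839 = 7.681627
a = ȳ − b·x̄ = 48.488889 − 7.681627·5.611111 = 5.386429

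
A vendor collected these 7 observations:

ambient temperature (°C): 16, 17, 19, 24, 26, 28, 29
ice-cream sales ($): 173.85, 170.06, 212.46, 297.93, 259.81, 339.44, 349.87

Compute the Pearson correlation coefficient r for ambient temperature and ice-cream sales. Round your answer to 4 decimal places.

0.9597

n = 7, Σx = 159, Σy = 1803.42, Σxy = 43265.29, Σx² = 3783, Σy² = 498175.5292
Sxx = Σx² − (Σx)²/n = 3783 − 3611.571429 = 171.428571
Sxy = Σxy − (Σx)(Σy)/n = 43265.29 − 40963.397143 = 2301.892857
Syy = Σy² − (Σy)²/n = 498175.5292 − 464617.670914 = 33557.858286
r = Sxy/√(Sxx·Syy) = 2301.892857/√(5752775.706122) = 2301.892857/2398.494467 = 0.959724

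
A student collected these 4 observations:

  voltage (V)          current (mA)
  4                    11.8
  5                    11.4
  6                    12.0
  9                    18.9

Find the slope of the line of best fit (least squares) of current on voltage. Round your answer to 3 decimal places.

1.550

n = 4, Σx = 24, Σy = 54.1, Σxy = 346.3, Σx² = 158
Sxx = Σx² − (Σx)²/n = 158 − 144 = 14
Sxy = Σxy − (Σx)(Σy)/n = 346.3 − 324.6 = 21.7
b = Sxy/Sxx = 21.7/14 = 1.55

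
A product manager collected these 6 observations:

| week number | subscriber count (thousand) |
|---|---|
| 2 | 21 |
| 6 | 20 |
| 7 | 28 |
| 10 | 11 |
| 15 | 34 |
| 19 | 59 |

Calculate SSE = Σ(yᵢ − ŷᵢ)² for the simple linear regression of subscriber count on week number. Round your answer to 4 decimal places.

n = 6, Σx = 59, Σy = 173, Σxy = 2099, Σx² = 775, Σy² = 6383
Sxx = Σx² − (Σx)²/n = 775 − 580.166667 = 194.833333
Sxy = Σxy − (Σx)(Σy)/n = 2099 − 1701.166667 = 397.833333
Syy = Σy² − (Σy)²/n = 6383 − 4988.166667 = 1394.833333
b = Sxy/Sxx = 397.833333/194.833333 = 2.041916
SSE = Syy − b·Sxy = 1394.833333 − 2.041916·397.833333 = 582.491018

582.4910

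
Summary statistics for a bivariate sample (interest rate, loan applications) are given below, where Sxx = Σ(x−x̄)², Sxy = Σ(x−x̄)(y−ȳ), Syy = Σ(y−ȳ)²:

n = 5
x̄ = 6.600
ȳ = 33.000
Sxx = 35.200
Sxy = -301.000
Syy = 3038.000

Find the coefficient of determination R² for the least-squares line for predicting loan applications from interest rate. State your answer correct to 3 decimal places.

R² = Sxy²/(Sxx·Syy) = (-301)²/(35.2·3038) = 0.847232

0.847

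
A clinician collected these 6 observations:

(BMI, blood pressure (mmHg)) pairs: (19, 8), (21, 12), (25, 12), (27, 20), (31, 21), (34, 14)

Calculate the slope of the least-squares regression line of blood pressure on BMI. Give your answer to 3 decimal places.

0.573

n = 6, Σx = 157, Σy = 87, Σxy = 2371, Σx² = 4273
Sxx = Σx² − (Σx)²/n = 4273 − 4108.166667 = 164.833333
Sxy = Σxy − (Σx)(Σy)/n = 2371 − 2276.5 = 94.5
b = Sxy/Sxx = 94.5/164.833333 = 0.573306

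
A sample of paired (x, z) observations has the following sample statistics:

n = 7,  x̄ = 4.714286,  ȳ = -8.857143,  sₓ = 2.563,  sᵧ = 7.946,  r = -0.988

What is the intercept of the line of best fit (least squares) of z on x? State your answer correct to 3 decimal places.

b = r · sᵧ/sₓ = -0.988 · 7.946/2.563 = -3.063070
a = ȳ − b·x̄ = -8.857143 − (-3.063070)·4.714286 = 5.583044

5.583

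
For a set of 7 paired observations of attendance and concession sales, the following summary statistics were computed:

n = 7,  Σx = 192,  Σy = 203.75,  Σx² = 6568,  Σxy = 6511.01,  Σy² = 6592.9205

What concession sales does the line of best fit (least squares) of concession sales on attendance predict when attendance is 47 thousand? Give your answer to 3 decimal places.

42.976

Sxx = Σx² − (Σx)²/n = 6568 − 5266.285714 = 1301.714286
Sxy = Σxy − (Σx)(Σy)/n = 6511.01 − 5588.571429 = 922.438571
b = Sxy/Sxx = 922.438571/1301.714286 = 0.708634
a = ȳ − b·x̄ = 29.107143 − 0.708634·27.428571 = 9.670334
ŷ(47) = a + b·47 = 9.670334 + 0.708634·47 = 42.976116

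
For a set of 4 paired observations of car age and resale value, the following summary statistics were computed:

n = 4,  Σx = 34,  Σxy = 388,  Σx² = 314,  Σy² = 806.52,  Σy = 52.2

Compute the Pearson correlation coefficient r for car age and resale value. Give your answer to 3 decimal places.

-0.995

Sxx = Σx² − (Σx)²/n = 314 − 289 = 25
Sxy = Σxy − (Σx)(Σy)/n = 388 − 443.7 = -55.7
Syy = Σy² − (Σy)²/n = 806.52 − 681.21 = 125.31
r = Sxy/√(Sxx·Syy) = -55.7/√(3132.75) = -55.7/55.970975 = -0.995159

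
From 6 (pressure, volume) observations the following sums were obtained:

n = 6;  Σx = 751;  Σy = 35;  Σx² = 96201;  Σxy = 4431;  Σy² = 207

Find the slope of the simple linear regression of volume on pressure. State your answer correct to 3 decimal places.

0.023

Sxx = Σx² − (Σx)²/n = 96201 − 94000.166667 = 2200.833333
Sxy = Σxy − (Σx)(Σy)/n = 4431 − 4380.833333 = 50.166667
b = Sxy/Sxx = 50.166667/2200.833333 = 0.022794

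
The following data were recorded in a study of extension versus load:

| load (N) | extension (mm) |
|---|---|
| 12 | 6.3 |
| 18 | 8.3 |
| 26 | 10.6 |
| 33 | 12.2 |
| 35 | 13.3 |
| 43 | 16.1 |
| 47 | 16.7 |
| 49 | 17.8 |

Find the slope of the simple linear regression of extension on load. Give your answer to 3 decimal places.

n = 8, Σx = 263, Σy = 101.3, Σxy = 3718.1, Σx² = 9917
Sxx = Σx² − (Σx)²/n = 9917 − 8646.125 = 1270.875
Sxy = Σxy − (Σx)(Σy)/n = 3718.1 − 3330.2375 = 387.8625
b = Sxy/Sxx = 387.8625/1270.875 = 0.305193

0.305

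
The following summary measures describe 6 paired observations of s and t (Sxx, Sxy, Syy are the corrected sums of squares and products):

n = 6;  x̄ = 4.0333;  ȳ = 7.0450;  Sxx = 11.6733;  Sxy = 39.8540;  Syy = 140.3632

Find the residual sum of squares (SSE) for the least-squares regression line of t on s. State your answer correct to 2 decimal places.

4.30

b = Sxy/Sxx = 39.854/11.6733 = 3.414116
SSE = Syy − b·Sxy = 140.3632 − 3.414116·39.854 = 4.297022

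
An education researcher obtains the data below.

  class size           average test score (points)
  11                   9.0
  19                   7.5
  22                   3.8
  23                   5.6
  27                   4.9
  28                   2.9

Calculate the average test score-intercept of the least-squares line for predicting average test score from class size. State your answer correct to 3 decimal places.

n = 6, Σx = 130, Σy = 33.7, Σxy = 667.4, Σx² = 3008
Sxx = Σx² − (Σx)²/n = 3008 − 2816.666667 = 191.333333
Sxy = Σxy − (Σx)(Σy)/n = 667.4 − 730.166667 = -62.766667
b = Sxy/Sxx = -62.766667/191.333333 = -0.328049
a = ȳ − b·x̄ = 5.616667 − (-0.328049)·21.666667 = 12.724390

12.724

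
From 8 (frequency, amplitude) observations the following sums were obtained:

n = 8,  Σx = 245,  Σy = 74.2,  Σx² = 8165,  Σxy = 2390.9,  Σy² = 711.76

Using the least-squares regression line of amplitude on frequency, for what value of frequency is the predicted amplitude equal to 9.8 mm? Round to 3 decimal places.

Sxx = Σx² − (Σx)²/n = 8165 − 7503.125 = 661.875
Sxy = Σxy − (Σx)(Σy)/n = 2390.9 − 2272.375 = 118.525
b = Sxy/Sxx = 118.525/661.875 = 0.179075
a = ȳ − b·x̄ = 9.275 − 0.179075·30.625 = 3.790840
Set a + b·x = 9.8: x = (9.8 − 3.790840) / 0.179075 = 33.556739

33.557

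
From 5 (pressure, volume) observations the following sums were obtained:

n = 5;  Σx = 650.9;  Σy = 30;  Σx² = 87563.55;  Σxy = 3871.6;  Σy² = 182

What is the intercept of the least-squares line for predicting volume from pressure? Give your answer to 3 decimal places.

7.555

Sxx = Σx² − (Σx)²/n = 87563.55 − 84734.162 = 2829.388
Sxy = Σxy − (Σx)(Σy)/n = 3871.6 − 3905.4 = -33.8
b = Sxy/Sxx = -33.8/2829.388 = -0.011946
a = ȳ − b·x̄ = 6 − (-0.011946)·130.18 = 7.555136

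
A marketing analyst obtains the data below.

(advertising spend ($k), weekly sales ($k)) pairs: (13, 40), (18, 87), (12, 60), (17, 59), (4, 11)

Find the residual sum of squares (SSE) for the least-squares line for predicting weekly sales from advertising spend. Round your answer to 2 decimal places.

n = 5, Σx = 64, Σy = 257, Σxy = 3853, Σx² = 942, Σy² = 16371
Sxx = Σx² − (Σx)²/n = 942 − 819.2 = 122.8
Sxy = Σxy − (Σx)(Σy)/n = 3853 − 3289.6 = 563.4
Syy = Σy² − (Σy)²/n = 16371 − 13209.8 = 3161.2
b = Sxy/Sxx = 563.4/122.8 = 4.587948
SSE = Syy − b·Sxy = 3161.2 − 4.587948·563.4 = 576.350163

576.35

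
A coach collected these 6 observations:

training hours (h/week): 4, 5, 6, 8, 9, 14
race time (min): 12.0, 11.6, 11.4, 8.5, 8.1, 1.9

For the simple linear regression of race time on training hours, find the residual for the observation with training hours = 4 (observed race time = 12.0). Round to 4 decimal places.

n = 6, Σx = 46, Σy = 53.5, Σxy = 341.9, Σx² = 418
Sxx = Σx² − (Σx)²/n = 418 − 352.666667 = 65.333333
Sxy = Σxy − (Σx)(Σy)/n = 341.9 − 410.166667 = -68.266667
b = Sxy/Sxx = -68.266667/65.333333 = -1.044898
a = ȳ − b·x̄ = 8.916667 − (-1.044898)·7.666667 = 16.927551
ŷ(4) = 16.927551 + (-1.044898)·4 = 12.747959
residual = y − ŷ = 12.0 − 12.747959 = -0.747959

-0.7480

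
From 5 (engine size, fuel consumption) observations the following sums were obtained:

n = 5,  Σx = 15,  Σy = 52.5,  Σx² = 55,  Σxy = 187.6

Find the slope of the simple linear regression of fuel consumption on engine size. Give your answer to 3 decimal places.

Sxx = Σx² − (Σx)²/n = 55 − 45 = 10
Sxy = Σxy − (Σx)(Σy)/n = 187.6 − 157.5 = 30.1
b = Sxy/Sxx = 30.1/10 = 3.01

3.010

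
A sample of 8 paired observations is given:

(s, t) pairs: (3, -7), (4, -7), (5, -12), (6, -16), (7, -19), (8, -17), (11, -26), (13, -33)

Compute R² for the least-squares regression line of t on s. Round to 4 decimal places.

n = 8, Σx = 57, Σy = -137, Σxy = -1189, Σx² = 489, Σy² = 2913
Sxx = Σx² − (Σx)²/n = 489 − 406.125 = 82.875
Sxy = Σxy − (Σx)(Σy)/n = -1189 − (-976.125) = -212.875
Syy = Σy² − (Σy)²/n = 2913 − 2346.125 = 566.875
R² = Sxy²/(Sxx·Syy) = (-212.875)²/(82.875·566.875) = 0.964580

0.9646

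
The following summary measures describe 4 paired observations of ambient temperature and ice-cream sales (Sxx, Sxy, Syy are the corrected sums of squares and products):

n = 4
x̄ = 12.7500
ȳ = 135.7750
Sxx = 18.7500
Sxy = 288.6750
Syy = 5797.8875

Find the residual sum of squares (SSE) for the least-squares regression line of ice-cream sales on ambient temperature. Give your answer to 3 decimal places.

b = Sxy/Sxx = 288.675/18.75 = 15.396
SSE = Syy − b·Sxy = 5797.8875 − 15.396·288.675 = 1353.4472

1353.447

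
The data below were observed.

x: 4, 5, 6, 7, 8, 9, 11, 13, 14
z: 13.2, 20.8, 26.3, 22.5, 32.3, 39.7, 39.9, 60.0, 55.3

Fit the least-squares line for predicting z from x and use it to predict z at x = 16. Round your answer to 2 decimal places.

66.93

n = 9, Σx = 77, Σy = 310, Σxy = 3080.9, Σx² = 757
Sxx = Σx² − (Σx)²/n = 757 − 658.777778 = 98.222222
Sxy = Σxy − (Σx)(Σy)/n = 3080.9 − 2652.222222 = 428.677778
b = Sxy/Sxx = 428.677778/98.222222 = 4.364367
a = ȳ − b·x̄ = 34.444444 − 4.364367·8.555556 = -2.895136
ŷ(16) = a + b·16 = -2.895136 + 4.364367·16 = 66.934729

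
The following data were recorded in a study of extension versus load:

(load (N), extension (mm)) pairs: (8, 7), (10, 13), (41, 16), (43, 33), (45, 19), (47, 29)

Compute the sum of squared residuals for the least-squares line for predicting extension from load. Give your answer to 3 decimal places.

n = 6, Σx = 194, Σy = 117, Σxy = 4479, Σx² = 7928, Σy² = 2765
Sxx = Σx² − (Σx)²/n = 7928 − 6272.666667 = 1655.333333
Sxy = Σxy − (Σx)(Σy)/n = 4479 − 3783 = 696
Syy = Σy² − (Σy)²/n = 2765 − 2281.5 = 483.5
b = Sxy/Sxx = 696/1655.333333 = 0.420459
SSE = Syy − b·Sxy = 483.5 − 0.420459·696 = 190.860451

190.860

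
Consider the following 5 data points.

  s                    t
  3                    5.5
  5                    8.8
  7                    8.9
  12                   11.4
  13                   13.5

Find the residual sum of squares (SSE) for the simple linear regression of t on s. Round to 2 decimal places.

n = 5, Σx = 40, Σy = 48.1, Σxy = 435.1, Σx² = 396, Σy² = 499.11
Sxx = Σx² − (Σx)²/n = 396 − 320 = 76
Sxy = Σxy − (Σx)(Σy)/n = 435.1 − 384.8 = 50.3
Syy = Σy² − (Σy)²/n = 499.11 − 462.722 = 36.388
b = Sxy/Sxx = 50.3/76 = 0.661842
SSE = Syy − b·Sxy = 36.388 − 0.661842·50.3 = 3.097342

3.10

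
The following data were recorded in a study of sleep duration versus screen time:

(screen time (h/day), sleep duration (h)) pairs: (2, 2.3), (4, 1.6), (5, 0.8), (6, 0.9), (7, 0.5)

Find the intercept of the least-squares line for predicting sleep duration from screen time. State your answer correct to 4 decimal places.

2.9649

n = 5, Σx = 24, Σy = 6.1, Σxy = 23.9, Σx² = 130
Sxx = Σx² − (Σx)²/n = 130 − 115.2 = 14.8
Sxy = Σxy − (Σx)(Σy)/n = 23.9 − 29.28 = -5.38
b = Sxy/Sxx = -5.38/14.8 = -0.363514
a = ȳ − b·x̄ = 1.22 − (-0.363514)·4.8 = 2.964865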